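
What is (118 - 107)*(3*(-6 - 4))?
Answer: -330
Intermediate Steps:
(118 - 107)*(3*(-6 - 4)) = 11*(3*(-10)) = 11*(-30) = -330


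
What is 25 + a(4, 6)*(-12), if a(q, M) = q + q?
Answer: -71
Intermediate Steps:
a(q, M) = 2*q
25 + a(4, 6)*(-12) = 25 + (2*4)*(-12) = 25 + 8*(-12) = 25 - 96 = -71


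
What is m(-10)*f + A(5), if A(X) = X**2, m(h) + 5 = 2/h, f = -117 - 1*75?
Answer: 5117/5 ≈ 1023.4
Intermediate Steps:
f = -192 (f = -117 - 75 = -192)
m(h) = -5 + 2/h
m(-10)*f + A(5) = (-5 + 2/(-10))*(-192) + 5**2 = (-5 + 2*(-1/10))*(-192) + 25 = (-5 - 1/5)*(-192) + 25 = -26/5*(-192) + 25 = 4992/5 + 25 = 5117/5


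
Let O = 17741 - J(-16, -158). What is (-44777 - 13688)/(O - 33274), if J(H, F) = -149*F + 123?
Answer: 58465/39198 ≈ 1.4915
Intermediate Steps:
J(H, F) = 123 - 149*F
O = -5924 (O = 17741 - (123 - 149*(-158)) = 17741 - (123 + 23542) = 17741 - 1*23665 = 17741 - 23665 = -5924)
(-44777 - 13688)/(O - 33274) = (-44777 - 13688)/(-5924 - 33274) = -58465/(-39198) = -58465*(-1/39198) = 58465/39198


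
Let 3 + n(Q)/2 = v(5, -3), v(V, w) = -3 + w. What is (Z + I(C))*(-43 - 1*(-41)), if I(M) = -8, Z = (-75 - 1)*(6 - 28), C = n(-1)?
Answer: -3328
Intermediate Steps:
n(Q) = -18 (n(Q) = -6 + 2*(-3 - 3) = -6 + 2*(-6) = -6 - 12 = -18)
C = -18
Z = 1672 (Z = -76*(-22) = 1672)
(Z + I(C))*(-43 - 1*(-41)) = (1672 - 8)*(-43 - 1*(-41)) = 1664*(-43 + 41) = 1664*(-2) = -3328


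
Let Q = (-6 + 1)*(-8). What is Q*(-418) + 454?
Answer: -16266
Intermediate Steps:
Q = 40 (Q = -5*(-8) = 40)
Q*(-418) + 454 = 40*(-418) + 454 = -16720 + 454 = -16266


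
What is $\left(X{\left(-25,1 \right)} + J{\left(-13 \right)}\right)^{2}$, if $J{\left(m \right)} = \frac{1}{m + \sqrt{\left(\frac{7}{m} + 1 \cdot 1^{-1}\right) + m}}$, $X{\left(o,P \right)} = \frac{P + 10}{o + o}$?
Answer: $\frac{2123 \sqrt{2119} + 232257 i}{2500 \left(13 \sqrt{2119} + 1017 i\right)} \approx 0.084656 + 0.011376 i$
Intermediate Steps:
$X{\left(o,P \right)} = \frac{10 + P}{2 o}$
$J{\left(m \right)} = \frac{1}{m + \sqrt{1 + m + \frac{7}{m}}}$ ($J{\left(m \right)} = \frac{1}{m + \sqrt{\left(\frac{7}{m} + 1 \cdot 1\right) + m}} = \frac{1}{m + \sqrt{\left(\frac{7}{m} + 1\right) + m}} = \frac{1}{m + \sqrt{\left(1 + \frac{7}{m}\right) + m}} = \frac{1}{m + \sqrt{1 + m + \frac{7}{m}}}$)
$\left(X{\left(-25,1 \right)} + J{\left(-13 \right)}\right)^{2} = \left(\frac{10 + 1}{2 \left(-25\right)} + \frac{1}{-13 + \sqrt{1 - 13 + \frac{7}{-13}}}\right)^{2} = \left(\frac{1}{2} \left(- \frac{1}{25}\right) 11 + \frac{1}{-13 + \sqrt{1 - 13 + 7 \left(- \frac{1}{13}\right)}}\right)^{2} = \left(- \frac{11}{50} + \frac{1}{-13 + \sqrt{1 - 13 - \frac{7}{13}}}\right)^{2} = \left(- \frac{11}{50} + \frac{1}{-13 + \sqrt{- \frac{163}{13}}}\right)^{2} = \left(- \frac{11}{50} + \frac{1}{-13 + \frac{i \sqrt{2119}}{13}}\right)^{2}$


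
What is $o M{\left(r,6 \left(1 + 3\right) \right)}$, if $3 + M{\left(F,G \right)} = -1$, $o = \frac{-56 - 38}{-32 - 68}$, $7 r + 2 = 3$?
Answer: $- \frac{94}{25} \approx -3.76$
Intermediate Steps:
$r = \frac{1}{7}$ ($r = - \frac{2}{7} + \frac{1}{7} \cdot 3 = - \frac{2}{7} + \frac{3}{7} = \frac{1}{7} \approx 0.14286$)
$o = \frac{47}{50}$ ($o = - \frac{94}{-100} = \left(-94\right) \left(- \frac{1}{100}\right) = \frac{47}{50} \approx 0.94$)
$M{\left(F,G \right)} = -4$ ($M{\left(F,G \right)} = -3 - 1 = -4$)
$o M{\left(r,6 \left(1 + 3\right) \right)} = \frac{47}{50} \left(-4\right) = - \frac{94}{25}$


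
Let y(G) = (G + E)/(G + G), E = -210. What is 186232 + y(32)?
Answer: 5959335/32 ≈ 1.8623e+5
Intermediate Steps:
y(G) = (-210 + G)/(2*G) (y(G) = (G - 210)/(G + G) = (-210 + G)/((2*G)) = (-210 + G)*(1/(2*G)) = (-210 + G)/(2*G))
186232 + y(32) = 186232 + (½)*(-210 + 32)/32 = 186232 + (½)*(1/32)*(-178) = 186232 - 89/32 = 5959335/32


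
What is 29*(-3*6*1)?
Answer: -522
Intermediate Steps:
29*(-3*6*1) = 29*(-18*1) = 29*(-18) = -522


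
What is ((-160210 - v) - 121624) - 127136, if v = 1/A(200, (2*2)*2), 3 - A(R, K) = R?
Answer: -80567089/197 ≈ -4.0897e+5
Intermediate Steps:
A(R, K) = 3 - R
v = -1/197 (v = 1/(3 - 1*200) = 1/(3 - 200) = 1/(-197) = -1/197 ≈ -0.0050761)
((-160210 - v) - 121624) - 127136 = ((-160210 - 1*(-1/197)) - 121624) - 127136 = ((-160210 + 1/197) - 121624) - 127136 = (-31561369/197 - 121624) - 127136 = -55521297/197 - 127136 = -80567089/197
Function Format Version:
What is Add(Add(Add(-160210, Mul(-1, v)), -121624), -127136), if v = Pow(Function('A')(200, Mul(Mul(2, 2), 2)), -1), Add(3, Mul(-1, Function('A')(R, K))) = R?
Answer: Rational(-80567089, 197) ≈ -4.0897e+5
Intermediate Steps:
Function('A')(R, K) = Add(3, Mul(-1, R))
v = Rational(-1, 197) (v = Pow(Add(3, Mul(-1, 200)), -1) = Pow(Add(3, -200), -1) = Pow(-197, -1) = Rational(-1, 197) ≈ -0.0050761)
Add(Add(Add(-160210, Mul(-1, v)), -121624), -127136) = Add(Add(Add(-160210, Mul(-1, Rational(-1, 197))), -121624), -127136) = Add(Add(Add(-160210, Rational(1, 197)), -121624), -127136) = Add(Add(Rational(-31561369, 197), -121624), -127136) = Add(Rational(-55521297, 197), -127136) = Rational(-80567089, 197)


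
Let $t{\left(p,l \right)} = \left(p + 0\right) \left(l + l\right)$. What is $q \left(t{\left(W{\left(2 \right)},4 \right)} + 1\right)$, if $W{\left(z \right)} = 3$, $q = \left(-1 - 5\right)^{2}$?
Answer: $900$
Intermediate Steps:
$q = 36$ ($q = \left(-6\right)^{2} = 36$)
$t{\left(p,l \right)} = 2 l p$ ($t{\left(p,l \right)} = p 2 l = 2 l p$)
$q \left(t{\left(W{\left(2 \right)},4 \right)} + 1\right) = 36 \left(2 \cdot 4 \cdot 3 + 1\right) = 36 \left(24 + 1\right) = 36 \cdot 25 = 900$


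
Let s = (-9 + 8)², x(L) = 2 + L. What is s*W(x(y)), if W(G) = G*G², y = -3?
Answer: -1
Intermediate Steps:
W(G) = G³
s = 1 (s = (-1)² = 1)
s*W(x(y)) = 1*(2 - 3)³ = 1*(-1)³ = 1*(-1) = -1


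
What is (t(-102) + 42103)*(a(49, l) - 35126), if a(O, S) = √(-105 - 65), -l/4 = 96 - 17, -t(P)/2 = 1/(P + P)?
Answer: -75424426441/51 + 4294507*I*√170/102 ≈ -1.4789e+9 + 5.4896e+5*I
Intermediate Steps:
t(P) = -1/P (t(P) = -2/(P + P) = -2*1/(2*P) = -1/P)
l = -316 (l = -4*(96 - 17) = -4*79 = -316)
a(O, S) = I*√170 (a(O, S) = √(-170) = I*√170)
(t(-102) + 42103)*(a(49, l) - 35126) = (-1/(-102) + 42103)*(I*√170 - 35126) = (-1*(-1/102) + 42103)*(-35126 + I*√170) = (1/102 + 42103)*(-35126 + I*√170) = 4294507*(-35126 + I*√170)/102 = -75424426441/51 + 4294507*I*√170/102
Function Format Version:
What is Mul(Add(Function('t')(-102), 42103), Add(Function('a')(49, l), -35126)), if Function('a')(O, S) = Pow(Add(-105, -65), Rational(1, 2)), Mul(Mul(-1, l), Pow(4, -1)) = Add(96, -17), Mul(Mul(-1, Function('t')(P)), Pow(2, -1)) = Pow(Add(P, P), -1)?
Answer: Add(Rational(-75424426441, 51), Mul(Rational(4294507, 102), I, Pow(170, Rational(1, 2)))) ≈ Add(-1.4789e+9, Mul(5.4896e+5, I))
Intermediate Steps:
Function('t')(P) = Mul(-1, Pow(P, -1)) (Function('t')(P) = Mul(-2, Pow(Add(P, P), -1)) = Mul(-2, Pow(Mul(2, P), -1)) = Mul(-2, Mul(Rational(1, 2), Pow(P, -1))) = Mul(-1, Pow(P, -1)))
l = -316 (l = Mul(-4, Add(96, -17)) = Mul(-4, 79) = -316)
Function('a')(O, S) = Mul(I, Pow(170, Rational(1, 2))) (Function('a')(O, S) = Pow(-170, Rational(1, 2)) = Mul(I, Pow(170, Rational(1, 2))))
Mul(Add(Function('t')(-102), 42103), Add(Function('a')(49, l), -35126)) = Mul(Add(Mul(-1, Pow(-102, -1)), 42103), Add(Mul(I, Pow(170, Rational(1, 2))), -35126)) = Mul(Add(Mul(-1, Rational(-1, 102)), 42103), Add(-35126, Mul(I, Pow(170, Rational(1, 2))))) = Mul(Add(Rational(1, 102), 42103), Add(-35126, Mul(I, Pow(170, Rational(1, 2))))) = Mul(Rational(4294507, 102), Add(-35126, Mul(I, Pow(170, Rational(1, 2))))) = Add(Rational(-75424426441, 51), Mul(Rational(4294507, 102), I, Pow(170, Rational(1, 2))))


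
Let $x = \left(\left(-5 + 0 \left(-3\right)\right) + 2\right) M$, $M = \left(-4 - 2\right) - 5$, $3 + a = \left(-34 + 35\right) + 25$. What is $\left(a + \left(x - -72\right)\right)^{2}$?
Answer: $16384$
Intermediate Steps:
$a = 23$ ($a = -3 + \left(\left(-34 + 35\right) + 25\right) = -3 + \left(1 + 25\right) = -3 + 26 = 23$)
$M = -11$ ($M = -6 - 5 = -11$)
$x = 33$ ($x = \left(\left(-5 + 0 \left(-3\right)\right) + 2\right) \left(-11\right) = \left(\left(-5 + 0\right) + 2\right) \left(-11\right) = \left(-5 + 2\right) \left(-11\right) = \left(-3\right) \left(-11\right) = 33$)
$\left(a + \left(x - -72\right)\right)^{2} = \left(23 + \left(33 - -72\right)\right)^{2} = \left(23 + \left(33 + 72\right)\right)^{2} = \left(23 + 105\right)^{2} = 128^{2} = 16384$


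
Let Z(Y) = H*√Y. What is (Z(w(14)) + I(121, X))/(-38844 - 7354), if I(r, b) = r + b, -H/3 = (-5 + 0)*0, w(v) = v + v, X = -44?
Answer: -77/46198 ≈ -0.0016667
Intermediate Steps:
w(v) = 2*v
H = 0 (H = -3*(-5 + 0)*0 = -(-15)*0 = -3*0 = 0)
I(r, b) = b + r
Z(Y) = 0 (Z(Y) = 0*√Y = 0)
(Z(w(14)) + I(121, X))/(-38844 - 7354) = (0 + (-44 + 121))/(-38844 - 7354) = (0 + 77)/(-46198) = 77*(-1/46198) = -77/46198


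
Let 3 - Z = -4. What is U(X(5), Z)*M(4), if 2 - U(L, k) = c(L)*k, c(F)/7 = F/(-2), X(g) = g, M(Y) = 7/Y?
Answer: 1743/8 ≈ 217.88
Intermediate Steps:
Z = 7 (Z = 3 - 1*(-4) = 3 + 4 = 7)
c(F) = -7*F/2 (c(F) = 7*(F/(-2)) = 7*(F*(-½)) = 7*(-F/2) = -7*F/2)
U(L, k) = 2 + 7*L*k/2 (U(L, k) = 2 - (-7*L/2)*k = 2 - (-7)*L*k/2 = 2 + 7*L*k/2)
U(X(5), Z)*M(4) = (2 + (7/2)*5*7)*(7/4) = (2 + 245/2)*(7*(¼)) = (249/2)*(7/4) = 1743/8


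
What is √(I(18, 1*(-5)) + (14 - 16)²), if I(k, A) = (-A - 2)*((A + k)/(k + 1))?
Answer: √2185/19 ≈ 2.4602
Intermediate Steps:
I(k, A) = (-2 - A)*(A + k)/(1 + k) (I(k, A) = (-2 - A)*((A + k)/(1 + k)) = (-2 - A)*(A + k)/(1 + k))
√(I(18, 1*(-5)) + (14 - 16)²) = √((-(1*(-5))² - 2*(-5) - 2*18 - 1*1*(-5)*18)/(1 + 18) + (14 - 16)²) = √((-1*(-5)² - 2*(-5) - 36 - 1*(-5)*18)/19 + (-2)²) = √((-1*25 + 10 - 36 + 90)/19 + 4) = √((-25 + 10 - 36 + 90)/19 + 4) = √((1/19)*39 + 4) = √(39/19 + 4) = √(115/19) = √2185/19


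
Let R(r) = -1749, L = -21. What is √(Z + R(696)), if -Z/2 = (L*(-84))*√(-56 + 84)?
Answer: √(-1749 - 7056*√7) ≈ 142.89*I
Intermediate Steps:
Z = -7056*√7 (Z = -2*(-21*(-84))*√(-56 + 84) = -3528*√28 = -3528*2*√7 = -7056*√7 ≈ -18668.)
√(Z + R(696)) = √(-7056*√7 - 1749) = √(-1749 - 7056*√7)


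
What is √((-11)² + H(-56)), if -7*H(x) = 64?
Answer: 3*√609/7 ≈ 10.576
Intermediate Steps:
H(x) = -64/7 (H(x) = -⅐*64 = -64/7)
√((-11)² + H(-56)) = √((-11)² - 64/7) = √(121 - 64/7) = √(783/7) = 3*√609/7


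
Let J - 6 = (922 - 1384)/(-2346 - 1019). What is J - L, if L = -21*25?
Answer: 1787277/3365 ≈ 531.14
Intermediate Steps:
L = -525
J = 20652/3365 (J = 6 + (922 - 1384)/(-2346 - 1019) = 6 - 462/(-3365) = 6 - 462*(-1/3365) = 6 + 462/3365 = 20652/3365 ≈ 6.1373)
J - L = 20652/3365 - 1*(-525) = 20652/3365 + 525 = 1787277/3365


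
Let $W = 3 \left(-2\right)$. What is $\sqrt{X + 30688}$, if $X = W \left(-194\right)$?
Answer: $2 \sqrt{7963} \approx 178.47$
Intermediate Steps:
$W = -6$
$X = 1164$ ($X = \left(-6\right) \left(-194\right) = 1164$)
$\sqrt{X + 30688} = \sqrt{1164 + 30688} = \sqrt{31852} = 2 \sqrt{7963}$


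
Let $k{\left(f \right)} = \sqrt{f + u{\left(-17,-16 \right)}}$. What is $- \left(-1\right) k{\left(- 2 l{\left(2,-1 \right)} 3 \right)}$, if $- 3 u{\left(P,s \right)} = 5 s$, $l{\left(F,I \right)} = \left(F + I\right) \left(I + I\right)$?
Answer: $\frac{2 \sqrt{87}}{3} \approx 6.2183$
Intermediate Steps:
$l{\left(F,I \right)} = 2 I \left(F + I\right)$ ($l{\left(F,I \right)} = \left(F + I\right) 2 I = 2 I \left(F + I\right)$)
$u{\left(P,s \right)} = - \frac{5 s}{3}$
$k{\left(f \right)} = \sqrt{\frac{80}{3} + f}$ ($k{\left(f \right)} = \sqrt{f - - \frac{80}{3}} = \sqrt{f + \frac{80}{3}} = \sqrt{\frac{80}{3} + f}$)
$- \left(-1\right) k{\left(- 2 l{\left(2,-1 \right)} 3 \right)} = - \left(-1\right) \frac{\sqrt{240 + 9 - 2 \cdot 2 \left(-1\right) \left(2 - 1\right) 3}}{3} = - \left(-1\right) \frac{\sqrt{240 + 9 - 2 \cdot 2 \left(-1\right) 1 \cdot 3}}{3} = - \left(-1\right) \frac{\sqrt{240 + 9 \left(-2\right) \left(-2\right) 3}}{3} = - \left(-1\right) \frac{\sqrt{240 + 9 \cdot 4 \cdot 3}}{3} = - \left(-1\right) \frac{\sqrt{240 + 9 \cdot 12}}{3} = - \left(-1\right) \frac{\sqrt{240 + 108}}{3} = - \left(-1\right) \frac{\sqrt{348}}{3} = - \left(-1\right) \frac{2 \sqrt{87}}{3} = - \frac{\left(-2\right) \sqrt{87}}{3} = \frac{2 \sqrt{87}}{3}$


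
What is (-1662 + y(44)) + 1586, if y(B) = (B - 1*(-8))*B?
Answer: 2212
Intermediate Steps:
y(B) = B*(8 + B) (y(B) = (B + 8)*B = (8 + B)*B = B*(8 + B))
(-1662 + y(44)) + 1586 = (-1662 + 44*(8 + 44)) + 1586 = (-1662 + 44*52) + 1586 = (-1662 + 2288) + 1586 = 626 + 1586 = 2212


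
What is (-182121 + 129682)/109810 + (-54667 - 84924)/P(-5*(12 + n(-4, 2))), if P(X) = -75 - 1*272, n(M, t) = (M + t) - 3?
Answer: 15310291377/38104070 ≈ 401.80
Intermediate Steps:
n(M, t) = -3 + M + t
P(X) = -347 (P(X) = -75 - 272 = -347)
(-182121 + 129682)/109810 + (-54667 - 84924)/P(-5*(12 + n(-4, 2))) = (-182121 + 129682)/109810 + (-54667 - 84924)/(-347) = -52439*1/109810 - 139591*(-1/347) = -52439/109810 + 139591/347 = 15310291377/38104070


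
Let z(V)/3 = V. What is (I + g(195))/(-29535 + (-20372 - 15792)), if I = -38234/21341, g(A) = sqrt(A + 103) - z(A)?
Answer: 12522719/1402082359 - sqrt(298)/65699 ≈ 0.0086688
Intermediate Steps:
z(V) = 3*V
g(A) = sqrt(103 + A) - 3*A (g(A) = sqrt(A + 103) - 3*A = sqrt(103 + A) - 3*A)
I = -38234/21341 (I = -38234*1/21341 = -38234/21341 ≈ -1.7916)
(I + g(195))/(-29535 + (-20372 - 15792)) = (-38234/21341 + (sqrt(103 + 195) - 3*195))/(-29535 + (-20372 - 15792)) = (-38234/21341 + (sqrt(298) - 585))/(-29535 - 36164) = (-38234/21341 + (-585 + sqrt(298)))/(-65699) = (-12522719/21341 + sqrt(298))*(-1/65699) = 12522719/1402082359 - sqrt(298)/65699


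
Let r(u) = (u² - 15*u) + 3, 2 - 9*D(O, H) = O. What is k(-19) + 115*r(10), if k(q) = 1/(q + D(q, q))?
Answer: -270253/50 ≈ -5405.1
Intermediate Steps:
D(O, H) = 2/9 - O/9
r(u) = 3 + u² - 15*u
k(q) = 1/(2/9 + 8*q/9) (k(q) = 1/(q + (2/9 - q/9)) = 1/(2/9 + 8*q/9))
k(-19) + 115*r(10) = 9/(2*(1 + 4*(-19))) + 115*(3 + 10² - 15*10) = 9/(2*(1 - 76)) + 115*(3 + 100 - 150) = (9/2)/(-75) + 115*(-47) = (9/2)*(-1/75) - 5405 = -3/50 - 5405 = -270253/50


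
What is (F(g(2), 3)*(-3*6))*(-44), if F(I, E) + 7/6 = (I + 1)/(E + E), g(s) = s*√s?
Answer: -792 + 264*√2 ≈ -418.65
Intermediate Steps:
g(s) = s^(3/2)
F(I, E) = -7/6 + (1 + I)/(2*E) (F(I, E) = -7/6 + (I + 1)/(E + E) = -7/6 + (1 + I)/((2*E)) = -7/6 + (1 + I)*(1/(2*E)) = -7/6 + (1 + I)/(2*E))
(F(g(2), 3)*(-3*6))*(-44) = (((⅙)*(3 - 7*3 + 3*2^(3/2))/3)*(-3*6))*(-44) = (((⅙)*(⅓)*(3 - 21 + 3*(2*√2)))*(-18))*(-44) = (((⅙)*(⅓)*(3 - 21 + 6*√2))*(-18))*(-44) = (((⅙)*(⅓)*(-18 + 6*√2))*(-18))*(-44) = ((-1 + √2/3)*(-18))*(-44) = (18 - 6*√2)*(-44) = -792 + 264*√2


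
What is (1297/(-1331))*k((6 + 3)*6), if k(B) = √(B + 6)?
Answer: -2594*√15/1331 ≈ -7.5481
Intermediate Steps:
k(B) = √(6 + B)
(1297/(-1331))*k((6 + 3)*6) = (1297/(-1331))*√(6 + (6 + 3)*6) = (1297*(-1/1331))*√(6 + 9*6) = -1297*√(6 + 54)/1331 = -2594*√15/1331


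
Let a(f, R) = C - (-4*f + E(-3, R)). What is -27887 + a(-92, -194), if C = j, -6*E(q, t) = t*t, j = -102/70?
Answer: -2308298/105 ≈ -21984.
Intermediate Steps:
j = -51/35 (j = -102*1/70 = -51/35 ≈ -1.4571)
E(q, t) = -t²/6 (E(q, t) = -t*t/6 = -t²/6)
C = -51/35 ≈ -1.4571
a(f, R) = -51/35 + 4*f + R²/6 (a(f, R) = -51/35 - (-4*f - R²/6) = -51/35 + (4*f + R²/6) = -51/35 + 4*f + R²/6)
-27887 + a(-92, -194) = -27887 + (-51/35 + 4*(-92) + (⅙)*(-194)²) = -27887 + (-51/35 - 368 + (⅙)*37636) = -27887 + (-51/35 - 368 + 18818/3) = -27887 + 619837/105 = -2308298/105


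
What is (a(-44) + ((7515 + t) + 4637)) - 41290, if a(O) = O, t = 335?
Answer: -28847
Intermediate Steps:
(a(-44) + ((7515 + t) + 4637)) - 41290 = (-44 + ((7515 + 335) + 4637)) - 41290 = (-44 + (7850 + 4637)) - 41290 = (-44 + 12487) - 41290 = 12443 - 41290 = -28847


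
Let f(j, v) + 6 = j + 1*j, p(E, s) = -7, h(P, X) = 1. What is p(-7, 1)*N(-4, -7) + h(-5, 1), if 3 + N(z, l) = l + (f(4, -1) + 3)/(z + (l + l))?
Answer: 1313/18 ≈ 72.944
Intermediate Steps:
f(j, v) = -6 + 2*j (f(j, v) = -6 + (j + 1*j) = -6 + (j + j) = -6 + 2*j)
N(z, l) = -3 + l + 5/(z + 2*l) (N(z, l) = -3 + (l + ((-6 + 2*4) + 3)/(z + (l + l))) = -3 + (l + ((-6 + 8) + 3)/(z + 2*l)) = -3 + (l + (2 + 3)/(z + 2*l)) = -3 + (l + 5/(z + 2*l)) = -3 + l + 5/(z + 2*l))
p(-7, 1)*N(-4, -7) + h(-5, 1) = -7*(5 - 6*(-7) - 3*(-4) + 2*(-7)² - 7*(-4))/(-4 + 2*(-7)) + 1 = -7*(5 + 42 + 12 + 2*49 + 28)/(-4 - 14) + 1 = -7*(5 + 42 + 12 + 98 + 28)/(-18) + 1 = -(-7)*185/18 + 1 = -7*(-185/18) + 1 = 1295/18 + 1 = 1313/18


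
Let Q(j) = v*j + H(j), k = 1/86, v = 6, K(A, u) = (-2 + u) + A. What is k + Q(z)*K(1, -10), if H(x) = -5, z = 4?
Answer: -17973/86 ≈ -208.99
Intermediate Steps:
K(A, u) = -2 + A + u
k = 1/86 ≈ 0.011628
Q(j) = -5 + 6*j (Q(j) = 6*j - 5 = -5 + 6*j)
k + Q(z)*K(1, -10) = 1/86 + (-5 + 6*4)*(-2 + 1 - 10) = 1/86 + (-5 + 24)*(-11) = 1/86 + 19*(-11) = 1/86 - 209 = -17973/86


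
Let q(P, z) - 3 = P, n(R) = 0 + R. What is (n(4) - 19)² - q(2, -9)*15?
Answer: 150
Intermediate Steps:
n(R) = R
q(P, z) = 3 + P
(n(4) - 19)² - q(2, -9)*15 = (4 - 19)² - (3 + 2)*15 = (-15)² - 5*15 = 225 - 1*75 = 225 - 75 = 150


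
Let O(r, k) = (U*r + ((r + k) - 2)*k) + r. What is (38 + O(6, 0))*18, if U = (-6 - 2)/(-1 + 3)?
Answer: 360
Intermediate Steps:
U = -4 (U = -8/2 = -8*1/2 = -4)
O(r, k) = -3*r + k*(-2 + k + r) (O(r, k) = (-4*r + ((r + k) - 2)*k) + r = (-4*r + ((k + r) - 2)*k) + r = (-4*r + (-2 + k + r)*k) + r = (-4*r + k*(-2 + k + r)) + r = -3*r + k*(-2 + k + r))
(38 + O(6, 0))*18 = (38 + (0**2 - 3*6 - 2*0 + 0*6))*18 = (38 + (0 - 18 + 0 + 0))*18 = (38 - 18)*18 = 20*18 = 360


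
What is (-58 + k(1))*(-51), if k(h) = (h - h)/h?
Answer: 2958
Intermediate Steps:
k(h) = 0 (k(h) = 0/h = 0)
(-58 + k(1))*(-51) = (-58 + 0)*(-51) = -58*(-51) = 2958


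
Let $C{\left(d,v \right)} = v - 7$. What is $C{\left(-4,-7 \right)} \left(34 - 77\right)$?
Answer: $602$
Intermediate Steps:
$C{\left(d,v \right)} = -7 + v$
$C{\left(-4,-7 \right)} \left(34 - 77\right) = \left(-7 - 7\right) \left(34 - 77\right) = \left(-14\right) \left(-43\right) = 602$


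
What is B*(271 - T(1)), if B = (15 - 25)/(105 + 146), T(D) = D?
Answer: -2700/251 ≈ -10.757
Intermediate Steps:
B = -10/251 ≈ -0.039841
B*(271 - T(1)) = -10*(271 - 1*1)/251 = -10*(271 - 1)/251 = -10/251*270 = -2700/251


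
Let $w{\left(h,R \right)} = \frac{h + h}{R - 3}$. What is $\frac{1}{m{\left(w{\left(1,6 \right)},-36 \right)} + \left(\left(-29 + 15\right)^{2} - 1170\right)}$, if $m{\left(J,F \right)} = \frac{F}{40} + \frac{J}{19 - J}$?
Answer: $- \frac{22}{21447} \approx -0.0010258$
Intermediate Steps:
$w{\left(h,R \right)} = \frac{2 h}{-3 + R}$
$m{\left(J,F \right)} = \frac{F}{40} + \frac{J}{19 - J}$ ($m{\left(J,F \right)} = F \frac{1}{40} + \frac{J}{19 - J} = \frac{F}{40} + \frac{J}{19 - J}$)
$\frac{1}{m{\left(w{\left(1,6 \right)},-36 \right)} + \left(\left(-29 + 15\right)^{2} - 1170\right)} = \frac{1}{\frac{- 40 \cdot 2 \cdot 1 \frac{1}{-3 + 6} - -684 - 36 \cdot 2 \cdot 1 \frac{1}{-3 + 6}}{40 \left(-19 + 2 \cdot 1 \frac{1}{-3 + 6}\right)} + \left(\left(-29 + 15\right)^{2} - 1170\right)} = \frac{1}{\frac{- 40 \cdot 2 \cdot 1 \cdot \frac{1}{3} + 684 - 36 \cdot 2 \cdot 1 \cdot \frac{1}{3}}{40 \left(-19 + 2 \cdot 1 \cdot \frac{1}{3}\right)} - \left(1170 - \left(-14\right)^{2}\right)} = \frac{1}{\frac{- 40 \cdot 2 \cdot 1 \cdot \frac{1}{3} + 684 - 36 \cdot 2 \cdot 1 \cdot \frac{1}{3}}{40 \left(-19 + 2 \cdot 1 \cdot \frac{1}{3}\right)} + \left(196 - 1170\right)} = \frac{1}{\frac{\left(-40\right) \frac{2}{3} + 684 - 24}{40 \left(-19 + \frac{2}{3}\right)} - 974} = \frac{1}{\frac{- \frac{80}{3} + 684 - 24}{40 \left(- \frac{55}{3}\right)} - 974} = \frac{1}{\frac{1}{40} \left(- \frac{3}{55}\right) \frac{1900}{3} - 974} = \frac{1}{- \frac{19}{22} - 974} = \frac{1}{- \frac{21447}{22}} = - \frac{22}{21447}$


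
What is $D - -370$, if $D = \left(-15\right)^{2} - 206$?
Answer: $389$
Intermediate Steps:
$D = 19$ ($D = 225 - 206 = 19$)
$D - -370 = 19 - -370 = 19 + 370 = 389$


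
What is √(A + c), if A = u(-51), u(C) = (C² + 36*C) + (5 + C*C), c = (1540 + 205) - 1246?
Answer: 3*√430 ≈ 62.209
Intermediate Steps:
c = 499 (c = 1745 - 1246 = 499)
u(C) = 5 + 2*C² + 36*C (u(C) = (C² + 36*C) + (5 + C²) = 5 + 2*C² + 36*C)
A = 3371 (A = 5 + 2*(-51)² + 36*(-51) = 5 + 2*2601 - 1836 = 5 + 5202 - 1836 = 3371)
√(A + c) = √(3371 + 499) = √3870 = 3*√430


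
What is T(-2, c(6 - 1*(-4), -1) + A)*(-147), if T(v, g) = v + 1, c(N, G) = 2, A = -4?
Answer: 147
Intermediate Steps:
T(v, g) = 1 + v
T(-2, c(6 - 1*(-4), -1) + A)*(-147) = (1 - 2)*(-147) = -1*(-147) = 147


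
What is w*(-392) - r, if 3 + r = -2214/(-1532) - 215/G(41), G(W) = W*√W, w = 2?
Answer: -599353/766 + 215*√41/1681 ≈ -781.63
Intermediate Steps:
G(W) = W^(3/2)
r = -1191/766 - 215*√41/1681 (r = -3 + (-2214/(-1532) - 215*√41/1681) = -3 + (-2214*(-1/1532) - 215*√41/1681) = -3 + (1107/766 - 215*√41/1681) = -1191/766 - 215*√41/1681 ≈ -2.3738)
w*(-392) - r = 2*(-392) - (-1191/766 - 215*√41/1681) = -784 + (1191/766 + 215*√41/1681) = -599353/766 + 215*√41/1681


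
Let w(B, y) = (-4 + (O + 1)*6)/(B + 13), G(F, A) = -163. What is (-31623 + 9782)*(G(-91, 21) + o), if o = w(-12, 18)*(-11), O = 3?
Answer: 8365103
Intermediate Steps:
w(B, y) = 20/(13 + B) (w(B, y) = (-4 + (3 + 1)*6)/(B + 13) = (-4 + 4*6)/(13 + B) = (-4 + 24)/(13 + B) = 20/(13 + B))
o = -220 (o = (20/(13 - 12))*(-11) = (20/1)*(-11) = (20*1)*(-11) = 20*(-11) = -220)
(-31623 + 9782)*(G(-91, 21) + o) = (-31623 + 9782)*(-163 - 220) = -21841*(-383) = 8365103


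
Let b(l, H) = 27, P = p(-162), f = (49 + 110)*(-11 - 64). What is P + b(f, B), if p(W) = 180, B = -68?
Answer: 207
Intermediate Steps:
f = -11925 (f = 159*(-75) = -11925)
P = 180
P + b(f, B) = 180 + 27 = 207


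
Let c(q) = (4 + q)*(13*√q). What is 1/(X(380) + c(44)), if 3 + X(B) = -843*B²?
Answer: -13525467/1646444316209185 - 416*√11/4939332948627555 ≈ -8.2152e-9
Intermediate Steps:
X(B) = -3 - 843*B²
c(q) = 13*√q*(4 + q)
1/(X(380) + c(44)) = 1/((-3 - 843*380²) + 13*√44*(4 + 44)) = 1/((-3 - 843*144400) + 13*(2*√11)*48) = 1/((-3 - 121729200) + 1248*√11) = 1/(-121729203 + 1248*√11)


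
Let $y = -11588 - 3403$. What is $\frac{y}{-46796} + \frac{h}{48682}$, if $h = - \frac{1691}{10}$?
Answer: $\frac{902348323}{2847653590} \approx 0.31687$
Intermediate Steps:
$h = - \frac{1691}{10}$ ($h = \left(-1691\right) \frac{1}{10} = - \frac{1691}{10} \approx -169.1$)
$y = -14991$ ($y = -11588 - 3403 = -14991$)
$\frac{y}{-46796} + \frac{h}{48682} = - \frac{14991}{-46796} - \frac{1691}{10 \cdot 48682} = \left(-14991\right) \left(- \frac{1}{46796}\right) - \frac{1691}{486820} = \frac{14991}{46796} - \frac{1691}{486820} = \frac{902348323}{2847653590}$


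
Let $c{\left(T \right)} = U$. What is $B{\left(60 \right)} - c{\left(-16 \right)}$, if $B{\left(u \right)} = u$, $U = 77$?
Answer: $-17$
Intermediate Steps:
$c{\left(T \right)} = 77$
$B{\left(60 \right)} - c{\left(-16 \right)} = 60 - 77 = -17$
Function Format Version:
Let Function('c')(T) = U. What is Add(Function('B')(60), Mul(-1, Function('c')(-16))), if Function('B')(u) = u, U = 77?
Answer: -17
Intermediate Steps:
Function('c')(T) = 77
Add(Function('B')(60), Mul(-1, Function('c')(-16))) = Add(60, Mul(-1, 77)) = Add(60, -77) = -17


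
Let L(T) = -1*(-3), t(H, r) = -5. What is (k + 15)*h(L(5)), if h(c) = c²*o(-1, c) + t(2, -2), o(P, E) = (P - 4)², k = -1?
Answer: 3080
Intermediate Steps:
L(T) = 3
o(P, E) = (-4 + P)²
h(c) = -5 + 25*c² (h(c) = c²*(-4 - 1)² - 5 = c²*(-5)² - 5 = c²*25 - 5 = 25*c² - 5 = -5 + 25*c²)
(k + 15)*h(L(5)) = (-1 + 15)*(-5 + 25*3²) = 14*(-5 + 25*9) = 14*(-5 + 225) = 14*220 = 3080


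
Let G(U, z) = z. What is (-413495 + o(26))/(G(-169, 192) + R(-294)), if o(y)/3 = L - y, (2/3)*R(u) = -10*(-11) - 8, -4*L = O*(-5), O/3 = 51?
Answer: -1651997/1380 ≈ -1197.1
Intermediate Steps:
O = 153 (O = 3*51 = 153)
L = 765/4 (L = -153*(-5)/4 = -¼*(-765) = 765/4 ≈ 191.25)
R(u) = 153 (R(u) = 3*(-10*(-11) - 8)/2 = 3*(110 - 8)/2 = (3/2)*102 = 153)
o(y) = 2295/4 - 3*y (o(y) = 3*(765/4 - y) = 2295/4 - 3*y)
(-413495 + o(26))/(G(-169, 192) + R(-294)) = (-413495 + (2295/4 - 3*26))/(192 + 153) = (-413495 + (2295/4 - 78))/345 = (-413495 + 1983/4)*(1/345) = -1651997/4*1/345 = -1651997/1380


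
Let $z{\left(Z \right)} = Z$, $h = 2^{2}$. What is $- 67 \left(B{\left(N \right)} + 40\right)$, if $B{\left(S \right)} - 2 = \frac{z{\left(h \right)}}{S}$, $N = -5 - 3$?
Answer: $- \frac{5561}{2} \approx -2780.5$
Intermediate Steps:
$h = 4$
$N = -8$ ($N = -5 - 3 = -8$)
$B{\left(S \right)} = 2 + \frac{4}{S}$
$- 67 \left(B{\left(N \right)} + 40\right) = - 67 \left(\left(2 + \frac{4}{-8}\right) + 40\right) = - 67 \left(\left(2 + 4 \left(- \frac{1}{8}\right)\right) + 40\right) = - 67 \left(\left(2 - \frac{1}{2}\right) + 40\right) = - 67 \left(\frac{3}{2} + 40\right) = \left(-67\right) \frac{83}{2} = - \frac{5561}{2}$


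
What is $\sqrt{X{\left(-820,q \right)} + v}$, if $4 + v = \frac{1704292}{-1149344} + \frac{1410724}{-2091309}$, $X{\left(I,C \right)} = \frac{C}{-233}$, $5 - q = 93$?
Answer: $\frac{i \sqrt{578068340209134069115223898}}{10000832038428} \approx 2.4041 i$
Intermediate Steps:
$q = -88$ ($q = 5 - 93 = -88$)
$X{\left(I,C \right)} = - \frac{C}{233}$ ($X{\left(I,C \right)} = C \left(- \frac{1}{233}\right) = - \frac{C}{233}$)
$v = - \frac{3700035542117}{600908362824}$ ($v = -4 + \left(\frac{1704292}{-1149344} + \frac{1410724}{-2091309}\right) = -4 + \left(1704292 \left(- \frac{1}{1149344}\right) + 1410724 \left(- \frac{1}{2091309}\right)\right) = -4 - \frac{1296402090821}{600908362824} = - \frac{3700035542117}{600908362824} \approx -6.1574$)
$\sqrt{X{\left(-820,q \right)} + v} = \sqrt{\left(- \frac{1}{233}\right) \left(-88\right) - \frac{3700035542117}{600908362824}} = \sqrt{\frac{88}{233} - \frac{3700035542117}{600908362824}} = \sqrt{- \frac{809228345384749}{140011648537992}} = \frac{i \sqrt{578068340209134069115223898}}{10000832038428}$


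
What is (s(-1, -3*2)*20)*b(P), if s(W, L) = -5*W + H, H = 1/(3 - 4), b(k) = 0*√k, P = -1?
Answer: 0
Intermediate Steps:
b(k) = 0
H = -1 (H = 1/(-1) = -1)
s(W, L) = -1 - 5*W (s(W, L) = -5*W - 1 = -1 - 5*W)
(s(-1, -3*2)*20)*b(P) = ((-1 - 5*(-1))*20)*0 = ((-1 + 5)*20)*0 = (4*20)*0 = 80*0 = 0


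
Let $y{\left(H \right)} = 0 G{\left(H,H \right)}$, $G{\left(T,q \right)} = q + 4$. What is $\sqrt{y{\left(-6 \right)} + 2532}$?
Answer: $2 \sqrt{633} \approx 50.319$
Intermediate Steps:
$G{\left(T,q \right)} = 4 + q$
$y{\left(H \right)} = 0$ ($y{\left(H \right)} = 0 \left(4 + H\right) = 0$)
$\sqrt{y{\left(-6 \right)} + 2532} = \sqrt{0 + 2532} = \sqrt{2532} = 2 \sqrt{633}$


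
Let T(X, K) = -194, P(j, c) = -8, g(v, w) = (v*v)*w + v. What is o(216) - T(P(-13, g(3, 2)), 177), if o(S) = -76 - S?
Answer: -98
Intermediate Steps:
g(v, w) = v + w*v² (g(v, w) = v²*w + v = w*v² + v = v + w*v²)
o(216) - T(P(-13, g(3, 2)), 177) = (-76 - 1*216) - 1*(-194) = (-76 - 216) + 194 = -292 + 194 = -98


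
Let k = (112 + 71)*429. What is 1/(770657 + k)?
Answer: 1/849164 ≈ 1.1776e-6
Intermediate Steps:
k = 78507 (k = 183*429 = 78507)
1/(770657 + k) = 1/(770657 + 78507) = 1/849164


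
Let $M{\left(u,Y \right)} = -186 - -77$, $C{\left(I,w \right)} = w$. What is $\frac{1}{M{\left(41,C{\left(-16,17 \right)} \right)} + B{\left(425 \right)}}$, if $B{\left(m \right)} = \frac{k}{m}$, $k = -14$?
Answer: $- \frac{425}{46339} \approx -0.0091715$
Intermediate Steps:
$M{\left(u,Y \right)} = -109$ ($M{\left(u,Y \right)} = -186 + 77 = -109$)
$B{\left(m \right)} = - \frac{14}{m}$
$\frac{1}{M{\left(41,C{\left(-16,17 \right)} \right)} + B{\left(425 \right)}} = \frac{1}{-109 - \frac{14}{425}} = \frac{1}{- \frac{46339}{425}} = - \frac{425}{46339}$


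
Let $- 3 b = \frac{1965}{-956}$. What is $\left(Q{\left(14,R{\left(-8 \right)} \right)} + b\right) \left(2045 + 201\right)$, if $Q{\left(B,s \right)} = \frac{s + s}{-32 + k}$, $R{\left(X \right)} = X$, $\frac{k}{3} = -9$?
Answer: $\frac{60575743}{28202} \approx 2147.9$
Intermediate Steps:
$k = -27$ ($k = 3 \left(-9\right) = -27$)
$b = \frac{655}{956}$ ($b = - \frac{1965 \frac{1}{-956}}{3} = - \frac{1965 \left(- \frac{1}{956}\right)}{3} = \left(- \frac{1}{3}\right) \left(- \frac{1965}{956}\right) = \frac{655}{956} \approx 0.68515$)
$Q{\left(B,s \right)} = - \frac{2 s}{59}$ ($Q{\left(B,s \right)} = \frac{s + s}{-32 - 27} = \frac{2 s}{-59} = 2 s \left(- \frac{1}{59}\right) = - \frac{2 s}{59}$)
$\left(Q{\left(14,R{\left(-8 \right)} \right)} + b\right) \left(2045 + 201\right) = \left(\left(- \frac{2}{59}\right) \left(-8\right) + \frac{655}{956}\right) \left(2045 + 201\right) = \left(\frac{16}{59} + \frac{655}{956}\right) 2246 = \frac{53941}{56404} \cdot 2246 = \frac{60575743}{28202}$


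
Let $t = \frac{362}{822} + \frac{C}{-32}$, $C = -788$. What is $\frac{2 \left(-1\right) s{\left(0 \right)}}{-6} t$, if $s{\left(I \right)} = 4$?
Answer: $\frac{82415}{2466} \approx 33.421$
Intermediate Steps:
$t = \frac{82415}{3288}$ ($t = \frac{362}{822} - \frac{788}{-32} = 362 \cdot \frac{1}{822} - - \frac{197}{8} = \frac{181}{411} + \frac{197}{8} = \frac{82415}{3288} \approx 25.065$)
$\frac{2 \left(-1\right) s{\left(0 \right)}}{-6} t = \frac{2 \left(-1\right) 4}{-6} \cdot \frac{82415}{3288} = \left(-2\right) 4 \left(- \frac{1}{6}\right) \frac{82415}{3288} = \left(-8\right) \left(- \frac{1}{6}\right) \frac{82415}{3288} = \frac{4}{3} \cdot \frac{82415}{3288} = \frac{82415}{2466}$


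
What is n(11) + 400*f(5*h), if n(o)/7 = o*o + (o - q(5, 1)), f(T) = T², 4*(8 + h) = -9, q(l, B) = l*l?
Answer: 1051374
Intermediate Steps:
q(l, B) = l²
h = -41/4 (h = -8 + (¼)*(-9) = -8 - 9/4 = -41/4 ≈ -10.250)
n(o) = -175 + 7*o + 7*o² (n(o) = 7*(o*o + (o - 1*5²)) = 7*(o² + (o - 1*25)) = 7*(o² + (o - 25)) = 7*(o² + (-25 + o)) = 7*(-25 + o + o²) = -175 + 7*o + 7*o²)
n(11) + 400*f(5*h) = (-175 + 7*11 + 7*11²) + 400*(5*(-41/4))² = (-175 + 77 + 7*121) + 400*(-205/4)² = (-175 + 77 + 847) + 400*(42025/16) = 749 + 1050625 = 1051374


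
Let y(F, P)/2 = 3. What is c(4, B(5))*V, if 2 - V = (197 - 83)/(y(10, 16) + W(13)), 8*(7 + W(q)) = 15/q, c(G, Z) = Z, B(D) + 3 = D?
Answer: 24068/89 ≈ 270.43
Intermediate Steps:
B(D) = -3 + D
y(F, P) = 6 (y(F, P) = 2*3 = 6)
W(q) = -7 + 15/(8*q) (W(q) = -7 + (15/q)/8 = -7 + 15/(8*q))
V = 12034/89 (V = 2 - (197 - 83)/(6 + (-7 + (15/8)/13)) = 2 - 114/(6 + (-7 + (15/8)*(1/13))) = 2 - 114/(6 + (-7 + 15/104)) = 2 - 114/(6 - 713/104) = 2 - 114/(-89/104) = 2 - 114*(-104)/89 = 2 - 1*(-11856/89) = 2 + 11856/89 = 12034/89 ≈ 135.21)
c(4, B(5))*V = (-3 + 5)*(12034/89) = 2*(12034/89) = 24068/89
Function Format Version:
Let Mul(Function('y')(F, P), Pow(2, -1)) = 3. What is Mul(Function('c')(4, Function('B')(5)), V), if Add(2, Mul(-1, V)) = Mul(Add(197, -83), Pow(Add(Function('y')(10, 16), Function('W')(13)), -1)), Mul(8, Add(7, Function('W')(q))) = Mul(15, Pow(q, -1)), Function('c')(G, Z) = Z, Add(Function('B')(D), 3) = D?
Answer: Rational(24068, 89) ≈ 270.43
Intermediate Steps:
Function('B')(D) = Add(-3, D)
Function('y')(F, P) = 6 (Function('y')(F, P) = Mul(2, 3) = 6)
Function('W')(q) = Add(-7, Mul(Rational(15, 8), Pow(q, -1))) (Function('W')(q) = Add(-7, Mul(Rational(1, 8), Mul(15, Pow(q, -1)))) = Add(-7, Mul(Rational(15, 8), Pow(q, -1))))
V = Rational(12034, 89) (V = Add(2, Mul(-1, Mul(Add(197, -83), Pow(Add(6, Add(-7, Mul(Rational(15, 8), Pow(13, -1)))), -1)))) = Add(2, Mul(-1, Mul(114, Pow(Add(6, Add(-7, Mul(Rational(15, 8), Rational(1, 13)))), -1)))) = Add(2, Mul(-1, Mul(114, Pow(Add(6, Add(-7, Rational(15, 104))), -1)))) = Add(2, Mul(-1, Mul(114, Pow(Add(6, Rational(-713, 104)), -1)))) = Add(2, Mul(-1, Mul(114, Pow(Rational(-89, 104), -1)))) = Add(2, Mul(-1, Mul(114, Rational(-104, 89)))) = Add(2, Mul(-1, Rational(-11856, 89))) = Add(2, Rational(11856, 89)) = Rational(12034, 89) ≈ 135.21)
Mul(Function('c')(4, Function('B')(5)), V) = Mul(Add(-3, 5), Rational(12034, 89)) = Mul(2, Rational(12034, 89)) = Rational(24068, 89)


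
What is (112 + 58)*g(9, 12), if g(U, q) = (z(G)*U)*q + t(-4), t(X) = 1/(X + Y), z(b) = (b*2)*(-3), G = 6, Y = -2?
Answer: -1982965/3 ≈ -6.6099e+5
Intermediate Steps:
z(b) = -6*b (z(b) = (2*b)*(-3) = -6*b)
t(X) = 1/(-2 + X) (t(X) = 1/(X - 2) = 1/(-2 + X))
g(U, q) = -1/6 - 36*U*q (g(U, q) = ((-6*6)*U)*q + 1/(-2 - 4) = (-36*U)*q + 1/(-6) = -36*U*q - 1/6 = -1/6 - 36*U*q)
(112 + 58)*g(9, 12) = (112 + 58)*(-1/6 - 36*9*12) = 170*(-1/6 - 3888) = 170*(-23329/6) = -1982965/3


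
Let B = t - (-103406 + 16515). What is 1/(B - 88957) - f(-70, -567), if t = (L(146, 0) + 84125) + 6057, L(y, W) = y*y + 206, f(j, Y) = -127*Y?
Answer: -7894922741/109638 ≈ -72009.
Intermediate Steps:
L(y, W) = 206 + y**2 (L(y, W) = y**2 + 206 = 206 + y**2)
t = 111704 (t = ((206 + 146**2) + 84125) + 6057 = ((206 + 21316) + 84125) + 6057 = (21522 + 84125) + 6057 = 105647 + 6057 = 111704)
B = 198595 (B = 111704 - (-103406 + 16515) = 111704 - 1*(-86891) = 111704 + 86891 = 198595)
1/(B - 88957) - f(-70, -567) = 1/(198595 - 88957) - (-127)*(-567) = 1/109638 - 1*72009 = 1/109638 - 72009 = -7894922741/109638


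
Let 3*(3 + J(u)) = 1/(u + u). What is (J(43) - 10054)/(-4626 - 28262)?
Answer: 2594705/8485104 ≈ 0.30580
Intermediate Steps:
J(u) = -3 + 1/(6*u) (J(u) = -3 + 1/(3*(u + u)) = -3 + 1/(3*((2*u))) = -3 + (1/(2*u))/3 = -3 + 1/(6*u))
(J(43) - 10054)/(-4626 - 28262) = ((-3 + (1/6)/43) - 10054)/(-4626 - 28262) = ((-3 + (1/6)*(1/43)) - 10054)/(-32888) = ((-3 + 1/258) - 10054)*(-1/32888) = (-773/258 - 10054)*(-1/32888) = -2594705/258*(-1/32888) = 2594705/8485104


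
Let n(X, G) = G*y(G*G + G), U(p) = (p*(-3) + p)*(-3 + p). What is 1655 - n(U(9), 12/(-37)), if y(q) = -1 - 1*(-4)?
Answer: 61271/37 ≈ 1656.0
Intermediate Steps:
U(p) = -2*p*(-3 + p) (U(p) = (-3*p + p)*(-3 + p) = (-2*p)*(-3 + p) = -2*p*(-3 + p))
y(q) = 3 (y(q) = -1 + 4 = 3)
n(X, G) = 3*G (n(X, G) = G*3 = 3*G)
1655 - n(U(9), 12/(-37)) = 1655 - 3*12/(-37) = 1655 - 3*12*(-1/37) = 1655 - 3*(-12)/37 = 1655 - 1*(-36/37) = 1655 + 36/37 = 61271/37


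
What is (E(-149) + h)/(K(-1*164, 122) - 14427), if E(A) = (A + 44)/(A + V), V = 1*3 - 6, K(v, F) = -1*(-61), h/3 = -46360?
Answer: 21140055/2183632 ≈ 9.6811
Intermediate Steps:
h = -139080 (h = 3*(-46360) = -139080)
K(v, F) = 61
V = -3 (V = 3 - 6 = -3)
E(A) = (44 + A)/(-3 + A) (E(A) = (A + 44)/(A - 3) = (44 + A)/(-3 + A))
(E(-149) + h)/(K(-1*164, 122) - 14427) = ((44 - 149)/(-3 - 149) - 139080)/(61 - 14427) = (-105/(-152) - 139080)/(-14366) = (-1/152*(-105) - 139080)*(-1/14366) = (105/152 - 139080)*(-1/14366) = -21140055/152*(-1/14366) = 21140055/2183632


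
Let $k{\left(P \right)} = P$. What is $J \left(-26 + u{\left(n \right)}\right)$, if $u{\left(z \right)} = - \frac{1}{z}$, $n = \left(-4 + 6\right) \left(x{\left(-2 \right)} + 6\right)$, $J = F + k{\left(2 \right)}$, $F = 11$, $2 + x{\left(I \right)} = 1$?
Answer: $- \frac{3393}{10} \approx -339.3$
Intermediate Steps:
$x{\left(I \right)} = -1$ ($x{\left(I \right)} = -2 + 1 = -1$)
$J = 13$ ($J = 11 + 2 = 13$)
$n = 10$ ($n = \left(-4 + 6\right) \left(-1 + 6\right) = 2 \cdot 5 = 10$)
$J \left(-26 + u{\left(n \right)}\right) = 13 \left(-26 - \frac{1}{10}\right) = 13 \left(- \frac{261}{10}\right) = - \frac{3393}{10}$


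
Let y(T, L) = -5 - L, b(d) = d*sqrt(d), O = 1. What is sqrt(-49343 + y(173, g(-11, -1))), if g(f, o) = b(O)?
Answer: I*sqrt(49349) ≈ 222.15*I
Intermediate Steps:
b(d) = d**(3/2)
g(f, o) = 1 (g(f, o) = 1**(3/2) = 1)
sqrt(-49343 + y(173, g(-11, -1))) = sqrt(-49343 + (-5 - 1*1)) = sqrt(-49343 + (-5 - 1)) = sqrt(-49343 - 6) = sqrt(-49349) = I*sqrt(49349)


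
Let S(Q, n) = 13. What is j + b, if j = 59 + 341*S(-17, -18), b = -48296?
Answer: -43804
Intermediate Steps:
j = 4492 (j = 59 + 341*13 = 59 + 4433 = 4492)
j + b = 4492 - 48296 = -43804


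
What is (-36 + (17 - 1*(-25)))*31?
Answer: 186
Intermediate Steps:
(-36 + (17 - 1*(-25)))*31 = (-36 + (17 + 25))*31 = (-36 + 42)*31 = 6*31 = 186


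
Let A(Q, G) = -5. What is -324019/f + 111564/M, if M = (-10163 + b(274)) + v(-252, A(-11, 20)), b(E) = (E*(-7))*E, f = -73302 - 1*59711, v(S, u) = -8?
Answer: 158738488025/71255463139 ≈ 2.2277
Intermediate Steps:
f = -133013 (f = -73302 - 59711 = -133013)
b(E) = -7*E² (b(E) = (-7*E)*E = -7*E²)
M = -535703 (M = (-10163 - 7*274²) - 8 = (-10163 - 7*75076) - 8 = (-10163 - 525532) - 8 = -535695 - 8 = -535703)
-324019/f + 111564/M = -324019/(-133013) + 111564/(-535703) = -324019*(-1/133013) + 111564*(-1/535703) = 324019/133013 - 111564/535703 = 158738488025/71255463139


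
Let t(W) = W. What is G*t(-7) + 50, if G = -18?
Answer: 176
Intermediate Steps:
G*t(-7) + 50 = -18*(-7) + 50 = 126 + 50 = 176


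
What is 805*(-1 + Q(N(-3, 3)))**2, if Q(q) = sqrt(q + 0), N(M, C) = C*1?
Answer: 3220 - 1610*sqrt(3) ≈ 431.40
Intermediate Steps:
N(M, C) = C
Q(q) = sqrt(q)
805*(-1 + Q(N(-3, 3)))**2 = 805*(-1 + sqrt(3))**2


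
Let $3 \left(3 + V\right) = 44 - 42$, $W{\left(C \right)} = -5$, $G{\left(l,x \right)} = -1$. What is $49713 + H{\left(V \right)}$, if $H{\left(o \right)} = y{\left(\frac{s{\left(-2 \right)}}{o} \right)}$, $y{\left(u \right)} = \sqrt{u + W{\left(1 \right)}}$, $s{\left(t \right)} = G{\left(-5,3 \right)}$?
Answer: $49713 + \frac{4 i \sqrt{14}}{7} \approx 49713.0 + 2.1381 i$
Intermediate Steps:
$s{\left(t \right)} = -1$
$y{\left(u \right)} = \sqrt{-5 + u}$ ($y{\left(u \right)} = \sqrt{u - 5} = \sqrt{-5 + u}$)
$V = - \frac{7}{3}$ ($V = -3 + \frac{44 - 42}{3} = -3 + \frac{1}{3} \cdot 2 = -3 + \frac{2}{3} = - \frac{7}{3} \approx -2.3333$)
$H{\left(o \right)} = \sqrt{-5 - \frac{1}{o}}$
$49713 + H{\left(V \right)} = 49713 + \sqrt{-5 - \frac{1}{- \frac{7}{3}}} = 49713 + \sqrt{-5 - - \frac{3}{7}} = 49713 + \sqrt{-5 + \frac{3}{7}} = 49713 + \sqrt{- \frac{32}{7}} = 49713 + \frac{4 i \sqrt{14}}{7}$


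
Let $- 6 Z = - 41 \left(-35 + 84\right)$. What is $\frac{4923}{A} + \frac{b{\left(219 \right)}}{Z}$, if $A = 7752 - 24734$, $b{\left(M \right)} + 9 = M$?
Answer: $\frac{234837}{696262} \approx 0.33728$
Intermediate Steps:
$b{\left(M \right)} = -9 + M$
$Z = \frac{2009}{6}$ ($Z = - \frac{\left(-41\right) \left(-35 + 84\right)}{6} = - \frac{\left(-41\right) 49}{6} = \left(- \frac{1}{6}\right) \left(-2009\right) = \frac{2009}{6} \approx 334.83$)
$A = -16982$
$\frac{4923}{A} + \frac{b{\left(219 \right)}}{Z} = \frac{4923}{-16982} + \frac{-9 + 219}{\frac{2009}{6}} = 4923 \left(- \frac{1}{16982}\right) + 210 \cdot \frac{6}{2009} = - \frac{4923}{16982} + \frac{180}{287} = \frac{234837}{696262}$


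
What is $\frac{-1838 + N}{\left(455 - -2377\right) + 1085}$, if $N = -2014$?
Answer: $- \frac{3852}{3917} \approx -0.98341$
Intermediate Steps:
$\frac{-1838 + N}{\left(455 - -2377\right) + 1085} = \frac{-1838 - 2014}{\left(455 - -2377\right) + 1085} = - \frac{3852}{\left(455 + 2377\right) + 1085} = - \frac{3852}{2832 + 1085} = - \frac{3852}{3917}$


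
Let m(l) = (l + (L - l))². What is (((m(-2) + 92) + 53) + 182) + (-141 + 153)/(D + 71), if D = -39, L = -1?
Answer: 2627/8 ≈ 328.38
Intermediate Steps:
m(l) = 1 (m(l) = (l + (-1 - l))² = (-1)² = 1)
(((m(-2) + 92) + 53) + 182) + (-141 + 153)/(D + 71) = (((1 + 92) + 53) + 182) + (-141 + 153)/(-39 + 71) = ((93 + 53) + 182) + 12/32 = (146 + 182) + 12*(1/32) = 328 + 3/8 = 2627/8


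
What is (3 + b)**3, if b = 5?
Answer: 512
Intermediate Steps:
(3 + b)**3 = (3 + 5)**3 = 8**3 = 512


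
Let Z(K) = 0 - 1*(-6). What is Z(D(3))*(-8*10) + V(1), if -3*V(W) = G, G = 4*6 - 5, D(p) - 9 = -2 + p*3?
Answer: -1459/3 ≈ -486.33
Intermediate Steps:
D(p) = 7 + 3*p (D(p) = 9 + (-2 + p*3) = 9 + (-2 + 3*p) = 7 + 3*p)
G = 19 (G = 24 - 5 = 19)
V(W) = -19/3 (V(W) = -⅓*19 = -19/3)
Z(K) = 6 (Z(K) = 0 + 6 = 6)
Z(D(3))*(-8*10) + V(1) = 6*(-8*10) - 19/3 = 6*(-80) - 19/3 = -480 - 19/3 = -1459/3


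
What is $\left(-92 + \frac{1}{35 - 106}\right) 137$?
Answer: $- \frac{895021}{71} \approx -12606.0$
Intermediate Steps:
$\left(-92 + \frac{1}{35 - 106}\right) 137 = \left(-92 + \frac{1}{-71}\right) 137 = \left(-92 - \frac{1}{71}\right) 137 = \left(- \frac{6533}{71}\right) 137 = - \frac{895021}{71}$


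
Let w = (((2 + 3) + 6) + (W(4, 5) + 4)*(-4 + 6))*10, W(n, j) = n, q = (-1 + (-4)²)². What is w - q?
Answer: 45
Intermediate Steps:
q = 225 (q = (-1 + 16)² = 15² = 225)
w = 270 (w = (((2 + 3) + 6) + (4 + 4)*(-4 + 6))*10 = ((5 + 6) + 8*2)*10 = (11 + 16)*10 = 27*10 = 270)
w - q = 270 - 1*225 = 270 - 225 = 45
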